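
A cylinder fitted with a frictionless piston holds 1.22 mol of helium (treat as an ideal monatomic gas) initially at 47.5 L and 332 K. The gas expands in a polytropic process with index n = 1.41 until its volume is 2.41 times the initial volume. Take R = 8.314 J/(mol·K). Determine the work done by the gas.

2490 J

P₁ = nRT₁/V₁ = 1.22×8.314×332/47.5 = 70.9 kPa.
Polytropic n=1.41: T₂ = T₁(V₁/V₂)^(n−1) = 332×(0.415)^0.41 = 231 K; P₂ = P₁(V₁/V₂)^n = 20.5 kPa.
W = (P₁V₁−P₂V₂)/(n−1) = (70.9×47.5−20.5×114)/0.41 = 2490 J.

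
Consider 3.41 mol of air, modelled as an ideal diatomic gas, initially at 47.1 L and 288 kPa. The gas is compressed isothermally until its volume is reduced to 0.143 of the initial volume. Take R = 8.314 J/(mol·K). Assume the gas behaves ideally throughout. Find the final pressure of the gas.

T₁ = P₁V₁/(nR) = 288×47.1/(3.41×8.314) = 478 K.
Isothermal: T stays 478 K; PV = const ⇒ V₂ = 6.74 L, P₂ = 2010 kPa.

2010 kPa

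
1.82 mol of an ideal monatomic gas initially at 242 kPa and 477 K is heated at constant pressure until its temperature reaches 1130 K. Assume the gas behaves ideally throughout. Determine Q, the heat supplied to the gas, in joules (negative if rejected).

24700 J

V₁ = nRT₁/P₁ = 1.82×8.314×477/242 = 29.8 L.
Isobaric: P stays 242 kPa; V/T = const ⇒ T₂ = 1130 K, V₂ = 70.7 L.
W = PΔV = 242×(70.7−29.8) kPa·L = 9880 J.
ΔU = nCvΔT = 1.82×12.5×(1130−477) = 14800 J.
Q = ΔU + W = nCpΔT = 24700 J.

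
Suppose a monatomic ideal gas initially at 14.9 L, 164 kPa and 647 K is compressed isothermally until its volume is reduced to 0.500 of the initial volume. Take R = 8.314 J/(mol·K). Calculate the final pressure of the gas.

328 kPa

Isothermal: T stays 647 K; PV = const ⇒ V₂ = 7.45 L, P₂ = 328 kPa.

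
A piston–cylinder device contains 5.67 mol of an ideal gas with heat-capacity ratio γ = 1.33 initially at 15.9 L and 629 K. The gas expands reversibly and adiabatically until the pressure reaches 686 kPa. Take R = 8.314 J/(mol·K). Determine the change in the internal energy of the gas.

-19700 J

P₁ = nRT₁/V₁ = 5.67×8.314×629/15.9 = 1860 kPa.
Adiabatic: T₂/T₁ = (P₂/P₁)^((γ−1)/γ) ⇒ T₂ = 629×(0.368)^0.248 = 491 K; V₂ = 33.7 L.
For an ideal gas ΔU = nCvΔT with Cv = R/(γ−1) = 25.2 J/(mol·K).
ΔU = 5.67×25.2×(491−629) = -19700 J.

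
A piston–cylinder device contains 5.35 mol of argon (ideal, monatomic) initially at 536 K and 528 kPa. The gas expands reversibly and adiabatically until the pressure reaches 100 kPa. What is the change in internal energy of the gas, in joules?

-17400 J

V₁ = nRT₁/P₁ = 5.35×8.314×536/528 = 45.2 L.
Adiabatic: T₂/T₁ = (P₂/P₁)^((γ−1)/γ) ⇒ T₂ = 536×(0.189)^0.400 = 275 K; V₂ = 123 L.
For an ideal gas ΔU = nCvΔT with Cv = (3/2)R = 12.5 J/(mol·K).
ΔU = 5.35×12.5×(275−536) = -17400 J.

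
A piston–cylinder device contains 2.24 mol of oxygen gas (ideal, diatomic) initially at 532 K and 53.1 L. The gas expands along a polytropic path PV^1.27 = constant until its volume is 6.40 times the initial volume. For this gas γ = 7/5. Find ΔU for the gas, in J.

P₁ = nRT₁/V₁ = 2.24×8.314×532/53.1 = 187 kPa.
Polytropic n=1.27: T₂ = T₁(V₁/V₂)^(n−1) = 532×(0.156)^0.27 = 322 K; P₂ = P₁(V₁/V₂)^n = 17.7 kPa.
For an ideal gas ΔU = nCvΔT with Cv = (5/2)R = 20.8 J/(mol·K).
ΔU = 2.24×20.8×(322−532) = -9760 J.

-9760 J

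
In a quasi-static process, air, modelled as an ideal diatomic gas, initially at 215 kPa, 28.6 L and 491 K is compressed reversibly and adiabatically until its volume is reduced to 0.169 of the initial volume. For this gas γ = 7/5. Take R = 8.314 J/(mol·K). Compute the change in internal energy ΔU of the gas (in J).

n = P₁V₁/(RT₁) = 215×28.6/(8.314×491) = 1.51 mol.
Adiabatic: TV^(γ−1) = const ⇒ T₂ = 491×(5.92)^0.400 = 1000 K; PV^γ = const ⇒ P₂ = 2590 kPa.
For an ideal gas ΔU = nCvΔT with Cv = (5/2)R = 20.8 J/(mol·K).
ΔU = 1.51×20.8×(1000−491) = 15900 J.

15900 J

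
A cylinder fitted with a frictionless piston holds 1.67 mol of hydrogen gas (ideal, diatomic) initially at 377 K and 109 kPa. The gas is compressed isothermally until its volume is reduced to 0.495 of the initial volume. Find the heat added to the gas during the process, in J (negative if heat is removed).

V₁ = nRT₁/P₁ = 1.67×8.314×377/109 = 48.0 L.
Isothermal: T stays 377 K; PV = const ⇒ V₂ = 23.8 L, P₂ = 220 kPa.
ΔU = 0 (ideal gas, T constant).
W = nRT ln(V₂/V₁) = 1.67×8.314×377×ln(0.495) = -3680 J.
Q = ΔU + W = -3680 J.

-3680 J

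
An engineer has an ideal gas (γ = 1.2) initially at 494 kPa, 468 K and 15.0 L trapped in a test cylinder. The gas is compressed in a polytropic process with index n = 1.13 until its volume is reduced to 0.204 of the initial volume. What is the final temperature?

Polytropic n=1.13: T₂ = T₁(V₁/V₂)^(n−1) = 468×(4.90)^0.13 = 575 K; P₂ = P₁(V₁/V₂)^n = 2980 kPa.

575 K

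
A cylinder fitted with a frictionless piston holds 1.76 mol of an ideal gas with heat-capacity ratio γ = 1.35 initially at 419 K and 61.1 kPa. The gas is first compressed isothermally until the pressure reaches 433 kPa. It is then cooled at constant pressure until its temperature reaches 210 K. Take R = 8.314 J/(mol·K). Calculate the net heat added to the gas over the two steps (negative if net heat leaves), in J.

-23800 J

V₁ = nRT₁/P₁ = 1.76×8.314×419/61.1 = 100 L.
Step 1 — Isothermal: T stays 419 K; PV = const ⇒ V₂ = 14.2 L, P₂ = 433 kPa.
ΔU = 0 (ideal gas, T constant).
W = nRT ln(V₂/V₁) = 1.76×8.314×419×ln(0.141) = -12000 J.
Q = ΔU + W = -12000 J.
State after step 1: P = 433 kPa, V = 14.2 L, T = 419 K.
Step 2 — Isobaric: P stays 433 kPa; V/T = const ⇒ T₂ = 210 K, V₂ = 7.10 L.
W = PΔV = 433×(7.10−14.2) kPa·L = -3060 J.
ΔU = nCvΔT = 1.76×23.8×(210−419) = -8740 J.
Q = ΔU + W = nCpΔT = -11800 J.
Net over both steps: W = -15100 J, Q = -23800 J, ΔU = -8740 J.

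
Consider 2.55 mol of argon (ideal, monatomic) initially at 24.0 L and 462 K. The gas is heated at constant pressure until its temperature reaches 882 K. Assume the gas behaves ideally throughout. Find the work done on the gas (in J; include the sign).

-8900 J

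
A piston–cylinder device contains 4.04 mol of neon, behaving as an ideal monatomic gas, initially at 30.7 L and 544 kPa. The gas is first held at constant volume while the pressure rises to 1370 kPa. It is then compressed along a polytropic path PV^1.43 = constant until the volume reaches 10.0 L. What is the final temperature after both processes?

T₁ = P₁V₁/(nR) = 544×30.7/(4.04×8.314) = 497 K.
Step 1 — Isochoric: V stays 30.7 L; P/T = const ⇒ T₂ = 1250 K, P₂ = 1370 kPa.
W = 0 (no volume change).
ΔU = nCvΔT = 4.04×12.5×(1250−497) = 38000 J.
Q = ΔU = 38000 J.
State after step 1: P = 1370 kPa, V = 30.7 L, T = 1250 K.
Step 2 — Polytropic n=1.43: T₂ = T₁(V₁/V₂)^(n−1) = 1250×(3.07)^0.43 = 2030 K; P₂ = P₁(V₁/V₂)^n = 6810 kPa.
W = (P₁V₁−P₂V₂)/(n−1) = (1370×30.7−6810×10.0)/0.43 = -60600 J.
ΔU = nCvΔT = 4.04×12.5×(2030−1250) = 39100 J.
Q = ΔU + W = -21500 J.
Net over both steps: W = -60600 J, Q = 16500 J, ΔU = 77100 J.

2030 K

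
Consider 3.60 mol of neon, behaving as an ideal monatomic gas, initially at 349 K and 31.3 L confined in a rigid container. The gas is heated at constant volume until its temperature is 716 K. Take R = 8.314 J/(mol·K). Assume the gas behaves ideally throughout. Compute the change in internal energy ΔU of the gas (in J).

16500 J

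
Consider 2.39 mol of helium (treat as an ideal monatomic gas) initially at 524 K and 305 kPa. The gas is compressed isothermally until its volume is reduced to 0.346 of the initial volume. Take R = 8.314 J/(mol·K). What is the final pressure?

V₁ = nRT₁/P₁ = 2.39×8.314×524/305 = 34.1 L.
Isothermal: T stays 524 K; PV = const ⇒ V₂ = 11.8 L, P₂ = 882 kPa.

882 kPa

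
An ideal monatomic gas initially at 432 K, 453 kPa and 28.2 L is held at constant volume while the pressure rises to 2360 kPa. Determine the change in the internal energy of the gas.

n = P₁V₁/(RT₁) = 453×28.2/(8.314×432) = 3.56 mol.
Isochoric: V stays 28.2 L; P/T = const ⇒ T₂ = 2250 K, P₂ = 2360 kPa.
For an ideal gas ΔU = nCvΔT with Cv = (3/2)R = 12.5 J/(mol·K).
ΔU = 3.56×12.5×(2250−432) = 80700 J.

80700 J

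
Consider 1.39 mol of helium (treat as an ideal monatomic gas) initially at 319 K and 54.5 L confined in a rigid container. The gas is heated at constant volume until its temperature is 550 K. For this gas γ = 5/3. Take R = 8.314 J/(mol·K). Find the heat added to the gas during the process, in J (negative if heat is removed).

4000 J

P₁ = nRT₁/V₁ = 1.39×8.314×319/54.5 = 67.6 kPa.
Isochoric: V stays 54.5 L; P/T = const ⇒ T₂ = 550 K, P₂ = 117 kPa.
W = 0 (no volume change).
ΔU = nCvΔT = 1.39×12.5×(550−319) = 4000 J.
Q = ΔU = 4000 J.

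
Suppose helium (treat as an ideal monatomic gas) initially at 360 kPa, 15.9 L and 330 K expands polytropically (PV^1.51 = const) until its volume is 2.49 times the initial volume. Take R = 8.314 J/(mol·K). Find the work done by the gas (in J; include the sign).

4180 J

n = P₁V₁/(RT₁) = 360×15.9/(8.314×330) = 2.09 mol.
Polytropic n=1.51: T₂ = T₁(V₁/V₂)^(n−1) = 330×(0.402)^0.51 = 207 K; P₂ = P₁(V₁/V₂)^n = 90.8 kPa.
W = (P₁V₁−P₂V₂)/(n−1) = (360×15.9−90.8×39.6)/0.51 = 4180 J.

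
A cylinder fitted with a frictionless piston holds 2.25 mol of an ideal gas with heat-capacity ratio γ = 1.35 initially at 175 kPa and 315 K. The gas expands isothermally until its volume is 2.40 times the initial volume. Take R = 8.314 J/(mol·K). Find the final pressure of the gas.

72.9 kPa

V₁ = nRT₁/P₁ = 2.25×8.314×315/175 = 33.7 L.
Isothermal: T stays 315 K; PV = const ⇒ V₂ = 80.8 L, P₂ = 72.9 kPa.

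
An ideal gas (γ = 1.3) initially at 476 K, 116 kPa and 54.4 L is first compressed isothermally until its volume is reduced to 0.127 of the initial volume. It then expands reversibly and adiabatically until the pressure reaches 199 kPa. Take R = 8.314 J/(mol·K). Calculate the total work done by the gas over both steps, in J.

n = P₁V₁/(RT₁) = 116×54.4/(8.314×476) = 1.59 mol.
Step 1 — Isothermal: T stays 476 K; PV = const ⇒ V₂ = 6.91 L, P₂ = 913 kPa.
ΔU = 0 (ideal gas, T constant).
W = nRT ln(V₂/V₁) = 1.59×8.314×476×ln(0.127) = -13000 J.
Q = ΔU + W = -13000 J.
State after step 1: P = 913 kPa, V = 6.91 L, T = 476 K.
Step 2 — Adiabatic: T₂/T₁ = (P₂/P₁)^((γ−1)/γ) ⇒ T₂ = 476×(0.218)^0.231 = 335 K; V₂ = 22.3 L.
ΔU = nCvΔT = 1.59×27.7×(335−476) = -6240 J.
Q = 0 for an adiabatic process, so W = −ΔU = 6240 J.
Net over both steps: W = -6790 J, Q = -13000 J, ΔU = -6240 J.

-6790 J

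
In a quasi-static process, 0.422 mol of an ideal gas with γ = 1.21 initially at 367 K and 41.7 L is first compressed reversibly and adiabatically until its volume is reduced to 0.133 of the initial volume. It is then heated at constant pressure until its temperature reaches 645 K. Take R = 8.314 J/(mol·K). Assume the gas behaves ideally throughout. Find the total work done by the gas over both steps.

-2940 J

P₁ = nRT₁/V₁ = 0.422×8.314×367/41.7 = 30.9 kPa.
Step 1 — Adiabatic: TV^(γ−1) = const ⇒ T₂ = 367×(7.52)^0.210 = 561 K; PV^γ = const ⇒ P₂ = 355 kPa.
ΔU = nCvΔT = 0.422×39.6×(561−367) = 3230 J.
Q = 0 for an adiabatic process, so W = −ΔU = -3230 J.
State after step 1: P = 355 kPa, V = 5.55 L, T = 561 K.
Step 2 — Isobaric: P stays 355 kPa; V/T = const ⇒ T₂ = 645 K, V₂ = 6.38 L.
W = PΔV = 355×(6.38−5.55) kPa·L = 296 J.
ΔU = nCvΔT = 0.422×39.6×(645−561) = 1410 J.
Q = ΔU + W = nCpΔT = 1710 J.
Net over both steps: W = -2940 J, Q = 1710 J, ΔU = 4640 J.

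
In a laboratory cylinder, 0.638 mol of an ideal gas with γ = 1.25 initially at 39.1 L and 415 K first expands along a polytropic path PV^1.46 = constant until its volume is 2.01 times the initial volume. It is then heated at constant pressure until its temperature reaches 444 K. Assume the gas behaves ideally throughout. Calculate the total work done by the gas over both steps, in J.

2070 J

P₁ = nRT₁/V₁ = 0.638×8.314×415/39.1 = 56.3 kPa.
Step 1 — Polytropic n=1.46: T₂ = T₁(V₁/V₂)^(n−1) = 415×(0.498)^0.46 = 301 K; P₂ = P₁(V₁/V₂)^n = 20.3 kPa.
W = (P₁V₁−P₂V₂)/(n−1) = (56.3×39.1−20.3×78.6)/0.46 = 1310 J.
ΔU = nCvΔT = 0.638×33.3×(301−415) = -2420 J.
Q = ΔU + W = -1100 J.
State after step 1: P = 20.3 kPa, V = 78.6 L, T = 301 K.
Step 2 — Isobaric: P stays 20.3 kPa; V/T = const ⇒ T₂ = 444 K, V₂ = 116 L.
W = PΔV = 20.3×(116−78.6) kPa·L = 758 J.
ΔU = nCvΔT = 0.638×33.3×(444−301) = 3030 J.
Q = ΔU + W = nCpΔT = 3790 J.
Net over both steps: W = 2070 J, Q = 2690 J, ΔU = 615 J.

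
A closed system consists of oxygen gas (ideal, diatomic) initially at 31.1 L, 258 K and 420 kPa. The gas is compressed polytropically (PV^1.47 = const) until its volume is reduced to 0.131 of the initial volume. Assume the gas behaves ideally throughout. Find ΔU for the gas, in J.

n = P₁V₁/(RT₁) = 420×31.1/(8.314×258) = 6.09 mol.
Polytropic n=1.47: T₂ = T₁(V₁/V₂)^(n−1) = 258×(7.63)^0.47 = 671 K; P₂ = P₁(V₁/V₂)^n = 8330 kPa.
For an ideal gas ΔU = nCvΔT with Cv = (5/2)R = 20.8 J/(mol·K).
ΔU = 6.09×20.8×(671−258) = 52200 J.

52200 J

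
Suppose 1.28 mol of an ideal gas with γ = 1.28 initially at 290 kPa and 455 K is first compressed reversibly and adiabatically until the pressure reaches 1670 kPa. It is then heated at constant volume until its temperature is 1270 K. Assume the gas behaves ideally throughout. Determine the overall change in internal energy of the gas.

V₁ = nRT₁/P₁ = 1.28×8.314×455/290 = 16.7 L.
Step 1 — Adiabatic: T₂/T₁ = (P₂/P₁)^((γ−1)/γ) ⇒ T₂ = 455×(5.76)^0.219 = 667 K; V₂ = 4.25 L.
ΔU = nCvΔT = 1.28×29.7×(667−455) = 8070 J.
Q = 0 for an adiabatic process, so W = −ΔU = -8070 J.
State after step 1: P = 1670 kPa, V = 4.25 L, T = 667 K.
Step 2 — Isochoric: V stays 4.25 L; P/T = const ⇒ T₂ = 1270 K, P₂ = 3180 kPa.
W = 0 (no volume change).
ΔU = nCvΔT = 1.28×29.7×(1270−667) = 22900 J.
Q = ΔU = 22900 J.
Net over both steps: W = -8070 J, Q = 22900 J, ΔU = 31000 J.

31000 J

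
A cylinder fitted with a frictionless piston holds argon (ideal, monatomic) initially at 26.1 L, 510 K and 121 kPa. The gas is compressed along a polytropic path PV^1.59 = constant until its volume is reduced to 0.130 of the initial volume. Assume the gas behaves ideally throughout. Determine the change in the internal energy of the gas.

n = P₁V₁/(RT₁) = 121×26.1/(8.314×510) = 0.745 mol.
Polytropic n=1.59: T₂ = T₁(V₁/V₂)^(n−1) = 510×(7.69)^0.59 = 1700 K; P₂ = P₁(V₁/V₂)^n = 3100 kPa.
For an ideal gas ΔU = nCvΔT with Cv = (3/2)R = 12.5 J/(mol·K).
ΔU = 0.745×12.5×(1700−510) = 11000 J.

11000 J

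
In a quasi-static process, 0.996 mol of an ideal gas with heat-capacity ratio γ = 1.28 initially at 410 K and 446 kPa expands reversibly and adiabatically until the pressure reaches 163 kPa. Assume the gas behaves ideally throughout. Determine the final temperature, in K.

329 K

V₁ = nRT₁/P₁ = 0.996×8.314×410/446 = 7.61 L.
Adiabatic: T₂/T₁ = (P₂/P₁)^((γ−1)/γ) ⇒ T₂ = 410×(0.365)^0.219 = 329 K; V₂ = 16.7 L.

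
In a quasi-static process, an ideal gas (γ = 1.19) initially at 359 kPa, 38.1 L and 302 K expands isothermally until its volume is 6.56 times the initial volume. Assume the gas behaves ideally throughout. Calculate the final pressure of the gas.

54.7 kPa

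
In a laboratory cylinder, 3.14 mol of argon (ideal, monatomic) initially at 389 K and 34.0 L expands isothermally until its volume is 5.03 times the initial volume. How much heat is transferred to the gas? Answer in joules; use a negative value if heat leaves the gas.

16400 J

P₁ = nRT₁/V₁ = 3.14×8.314×389/34.0 = 299 kPa.
Isothermal: T stays 389 K; PV = const ⇒ V₂ = 171 L, P₂ = 59.4 kPa.
ΔU = 0 (ideal gas, T constant).
W = nRT ln(V₂/V₁) = 3.14×8.314×389×ln(5.03) = 16400 J.
Q = ΔU + W = 16400 J.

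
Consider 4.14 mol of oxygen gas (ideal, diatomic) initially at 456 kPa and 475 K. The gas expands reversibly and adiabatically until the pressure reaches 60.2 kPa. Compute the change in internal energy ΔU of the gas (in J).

V₁ = nRT₁/P₁ = 4.14×8.314×475/456 = 35.9 L.
Adiabatic: T₂/T₁ = (P₂/P₁)^((γ−1)/γ) ⇒ T₂ = 475×(0.132)^0.286 = 266 K; V₂ = 152 L.
For an ideal gas ΔU = nCvΔT with Cv = (5/2)R = 20.8 J/(mol·K).
ΔU = 4.14×20.8×(266−475) = -18000 J.

-18000 J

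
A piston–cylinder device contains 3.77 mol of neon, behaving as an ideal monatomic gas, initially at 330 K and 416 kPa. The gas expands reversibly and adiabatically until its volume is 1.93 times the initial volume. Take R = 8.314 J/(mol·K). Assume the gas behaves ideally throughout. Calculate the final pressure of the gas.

V₁ = nRT₁/P₁ = 3.77×8.314×330/416 = 24.9 L.
Adiabatic: TV^(γ−1) = const ⇒ T₂ = 330×(0.518)^0.667 = 213 K; PV^γ = const ⇒ P₂ = 139 kPa.

139 kPa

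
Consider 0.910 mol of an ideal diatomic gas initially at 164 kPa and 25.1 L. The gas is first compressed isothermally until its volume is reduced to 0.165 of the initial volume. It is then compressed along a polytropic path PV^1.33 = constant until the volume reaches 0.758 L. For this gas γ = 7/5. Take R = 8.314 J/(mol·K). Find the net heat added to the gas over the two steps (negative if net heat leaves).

-9060 J

T₁ = P₁V₁/(nR) = 164×25.1/(0.910×8.314) = 544 K.
Step 1 — Isothermal: T stays 544 K; PV = const ⇒ V₂ = 4.14 L, P₂ = 994 kPa.
ΔU = 0 (ideal gas, T constant).
W = nRT ln(V₂/V₁) = 0.910×8.314×544×ln(0.165) = -7420 J.
Q = ΔU + W = -7420 J.
State after step 1: P = 994 kPa, V = 4.14 L, T = 544 K.
Step 2 — Polytropic n=1.33: T₂ = T₁(V₁/V₂)^(n−1) = 544×(5.46)^0.33 = 953 K; P₂ = P₁(V₁/V₂)^n = 9510 kPa.
W = (P₁V₁−P₂V₂)/(n−1) = (994×4.14−9510×0.758)/0.33 = -9370 J.
ΔU = nCvΔT = 0.910×20.8×(953−544) = 7730 J.
Q = ΔU + W = -1640 J.
Net over both steps: W = -16800 J, Q = -9060 J, ΔU = 7730 J.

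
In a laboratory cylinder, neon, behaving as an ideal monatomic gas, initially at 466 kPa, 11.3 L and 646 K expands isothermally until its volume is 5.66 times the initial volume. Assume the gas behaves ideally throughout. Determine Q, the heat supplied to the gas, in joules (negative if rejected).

n = P₁V₁/(RT₁) = 466×11.3/(8.314×646) = 0.980 mol.
Isothermal: T stays 646 K; PV = const ⇒ V₂ = 64.0 L, P₂ = 82.3 kPa.
ΔU = 0 (ideal gas, T constant).
W = nRT ln(V₂/V₁) = 0.980×8.314×646×ln(5.66) = 9130 J.
Q = ΔU + W = 9130 J.

9130 J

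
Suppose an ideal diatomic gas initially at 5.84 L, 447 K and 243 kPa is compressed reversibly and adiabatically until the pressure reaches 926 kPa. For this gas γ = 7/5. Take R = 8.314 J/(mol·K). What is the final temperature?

Adiabatic: T₂/T₁ = (P₂/P₁)^((γ−1)/γ) ⇒ T₂ = 447×(3.81)^0.286 = 655 K; V₂ = 2.25 L.

655 K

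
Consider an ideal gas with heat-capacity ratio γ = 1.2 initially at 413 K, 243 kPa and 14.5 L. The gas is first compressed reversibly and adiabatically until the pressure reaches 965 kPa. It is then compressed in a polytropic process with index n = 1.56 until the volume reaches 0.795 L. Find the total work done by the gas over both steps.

n = P₁V₁/(RT₁) = 243×14.5/(8.314×413) = 1.03 mol.
Step 1 — Adiabatic: T₂/T₁ = (P₂/P₁)^((γ−1)/γ) ⇒ T₂ = 413×(3.97)^0.167 = 520 K; V₂ = 4.59 L.
ΔU = nCvΔT = 1.03×41.6×(520−413) = 4550 J.
Q = 0 for an adiabatic process, so W = −ΔU = -4550 J.
State after step 1: P = 965 kPa, V = 4.59 L, T = 520 K.
Step 2 — Polytropic n=1.56: T₂ = T₁(V₁/V₂)^(n−1) = 520×(5.78)^0.56 = 1390 K; P₂ = P₁(V₁/V₂)^n = 14900 kPa.
W = (P₁V₁−P₂V₂)/(n−1) = (965×4.59−14900×0.795)/0.56 = -13200 J.
ΔU = nCvΔT = 1.03×41.6×(1390−520) = 37000 J.
Q = ΔU + W = 23800 J.
Net over both steps: W = -17800 J, Q = 23800 J, ΔU = 41600 J.

-17800 J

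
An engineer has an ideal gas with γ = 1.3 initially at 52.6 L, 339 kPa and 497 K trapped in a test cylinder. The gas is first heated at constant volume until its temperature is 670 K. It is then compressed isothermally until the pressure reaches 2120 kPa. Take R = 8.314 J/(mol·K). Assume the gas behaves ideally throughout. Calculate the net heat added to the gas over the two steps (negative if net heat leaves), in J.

n = P₁V₁/(RT₁) = 339×52.6/(8.314×497) = 4.32 mol.
Step 1 — Isochoric: V stays 52.6 L; P/T = const ⇒ T₂ = 670 K, P₂ = 457 kPa.
W = 0 (no volume change).
ΔU = nCvΔT = 4.32×27.7×(670−497) = 20700 J.
Q = ΔU = 20700 J.
State after step 1: P = 457 kPa, V = 52.6 L, T = 670 K.
Step 2 — Isothermal: T stays 670 K; PV = const ⇒ V₂ = 11.3 L, P₂ = 2120 kPa.
ΔU = 0 (ideal gas, T constant).
W = nRT ln(V₂/V₁) = 4.32×8.314×670×ln(0.216) = -36900 J.
Q = ΔU + W = -36900 J.
Net over both steps: W = -36900 J, Q = -16200 J, ΔU = 20700 J.

-16200 J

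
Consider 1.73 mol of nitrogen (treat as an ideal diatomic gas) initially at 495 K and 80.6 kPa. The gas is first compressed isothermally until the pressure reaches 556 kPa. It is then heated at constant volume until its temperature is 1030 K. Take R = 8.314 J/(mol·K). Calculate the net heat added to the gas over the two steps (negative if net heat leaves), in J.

5490 J

V₁ = nRT₁/P₁ = 1.73×8.314×495/80.6 = 88.3 L.
Step 1 — Isothermal: T stays 495 K; PV = const ⇒ V₂ = 12.8 L, P₂ = 556 kPa.
ΔU = 0 (ideal gas, T constant).
W = nRT ln(V₂/V₁) = 1.73×8.314×495×ln(0.145) = -13800 J.
Q = ΔU + W = -13800 J.
State after step 1: P = 556 kPa, V = 12.8 L, T = 495 K.
Step 2 — Isochoric: V stays 12.8 L; P/T = const ⇒ T₂ = 1030 K, P₂ = 1160 kPa.
W = 0 (no volume change).
ΔU = nCvΔT = 1.73×20.8×(1030−495) = 19200 J.
Q = ΔU = 19200 J.
Net over both steps: W = -13800 J, Q = 5490 J, ΔU = 19200 J.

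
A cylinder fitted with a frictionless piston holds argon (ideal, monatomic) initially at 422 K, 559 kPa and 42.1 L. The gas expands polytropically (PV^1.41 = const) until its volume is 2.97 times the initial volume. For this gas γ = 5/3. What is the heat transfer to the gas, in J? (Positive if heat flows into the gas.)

7960 J

n = P₁V₁/(RT₁) = 559×42.1/(8.314×422) = 6.71 mol.
Polytropic n=1.41: T₂ = T₁(V₁/V₂)^(n−1) = 422×(0.337)^0.41 = 270 K; P₂ = P₁(V₁/V₂)^n = 120 kPa.
W = (P₁V₁−P₂V₂)/(n−1) = (559×42.1−120×125)/0.41 = 20700 J.
ΔU = nCvΔT = 6.71×12.5×(270−422) = -12700 J.
Q = ΔU + W = 7960 J.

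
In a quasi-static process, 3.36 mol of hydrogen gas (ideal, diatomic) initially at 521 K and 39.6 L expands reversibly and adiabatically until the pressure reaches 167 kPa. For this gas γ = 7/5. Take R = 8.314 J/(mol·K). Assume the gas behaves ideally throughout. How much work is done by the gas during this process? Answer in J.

7340 J

P₁ = nRT₁/V₁ = 3.36×8.314×521/39.6 = 368 kPa.
Adiabatic: T₂/T₁ = (P₂/P₁)^((γ−1)/γ) ⇒ T₂ = 521×(0.454)^0.286 = 416 K; V₂ = 69.6 L.
ΔU = nCvΔT = 3.36×20.8×(416−521) = -7340 J.
Q = 0 for an adiabatic process, so W = −ΔU = 7340 J.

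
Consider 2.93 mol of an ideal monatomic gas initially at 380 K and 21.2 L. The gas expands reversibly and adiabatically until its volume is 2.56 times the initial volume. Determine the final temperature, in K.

203 K

P₁ = nRT₁/V₁ = 2.93×8.314×380/21.2 = 437 kPa.
Adiabatic: TV^(γ−1) = const ⇒ T₂ = 380×(0.391)^0.667 = 203 K; PV^γ = const ⇒ P₂ = 91.1 kPa.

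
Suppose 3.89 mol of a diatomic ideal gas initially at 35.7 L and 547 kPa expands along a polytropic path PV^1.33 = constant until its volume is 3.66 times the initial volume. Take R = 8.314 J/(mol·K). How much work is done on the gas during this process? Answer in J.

-20600 J

T₁ = P₁V₁/(nR) = 547×35.7/(3.89×8.314) = 604 K.
Polytropic n=1.33: T₂ = T₁(V₁/V₂)^(n−1) = 604×(0.273)^0.33 = 394 K; P₂ = P₁(V₁/V₂)^n = 97.4 kPa.
W = (P₁V₁−P₂V₂)/(n−1) = (547×35.7−97.4×131)/0.33 = 20600 J.
Work done on the gas = −W_by = -20600 J.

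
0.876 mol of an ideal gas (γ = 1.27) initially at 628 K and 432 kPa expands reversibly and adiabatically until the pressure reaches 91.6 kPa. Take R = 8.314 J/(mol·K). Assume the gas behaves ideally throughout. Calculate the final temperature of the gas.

V₁ = nRT₁/P₁ = 0.876×8.314×628/432 = 10.6 L.
Adiabatic: T₂/T₁ = (P₂/P₁)^((γ−1)/γ) ⇒ T₂ = 628×(0.212)^0.213 = 452 K; V₂ = 35.9 L.

452 K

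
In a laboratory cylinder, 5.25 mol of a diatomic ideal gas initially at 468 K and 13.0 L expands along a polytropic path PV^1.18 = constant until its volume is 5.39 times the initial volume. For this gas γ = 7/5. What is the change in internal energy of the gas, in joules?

P₁ = nRT₁/V₁ = 5.25×8.314×468/13.0 = 1570 kPa.
Polytropic n=1.18: T₂ = T₁(V₁/V₂)^(n−1) = 468×(0.186)^0.18 = 346 K; P₂ = P₁(V₁/V₂)^n = 215 kPa.
For an ideal gas ΔU = nCvΔT with Cv = (5/2)R = 20.8 J/(mol·K).
ΔU = 5.25×20.8×(346−468) = -13400 J.

-13400 J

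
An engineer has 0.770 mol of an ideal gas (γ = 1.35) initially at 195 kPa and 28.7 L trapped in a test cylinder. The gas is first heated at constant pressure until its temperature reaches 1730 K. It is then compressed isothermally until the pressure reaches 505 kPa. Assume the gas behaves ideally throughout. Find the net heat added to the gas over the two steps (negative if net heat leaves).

10600 J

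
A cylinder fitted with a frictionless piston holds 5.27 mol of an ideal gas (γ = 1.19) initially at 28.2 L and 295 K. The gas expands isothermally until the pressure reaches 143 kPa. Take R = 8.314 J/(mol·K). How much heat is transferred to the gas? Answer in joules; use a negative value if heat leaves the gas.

P₁ = nRT₁/V₁ = 5.27×8.314×295/28.2 = 458 kPa.
Isothermal: T stays 295 K; PV = const ⇒ V₂ = 90.4 L, P₂ = 143 kPa.
ΔU = 0 (ideal gas, T constant).
W = nRT ln(V₂/V₁) = 5.27×8.314×295×ln(3.21) = 15100 J.
Q = ΔU + W = 15100 J.

15100 J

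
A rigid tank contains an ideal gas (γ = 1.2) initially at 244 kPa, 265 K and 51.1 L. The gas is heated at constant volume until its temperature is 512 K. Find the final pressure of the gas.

471 kPa

Isochoric: V stays 51.1 L; P/T = const ⇒ T₂ = 512 K, P₂ = 471 kPa.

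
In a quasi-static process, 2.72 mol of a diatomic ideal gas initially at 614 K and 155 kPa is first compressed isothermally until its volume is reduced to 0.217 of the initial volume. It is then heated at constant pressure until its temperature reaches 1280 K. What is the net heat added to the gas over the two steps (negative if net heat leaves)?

V₁ = nRT₁/P₁ = 2.72×8.314×614/155 = 89.6 L.
Step 1 — Isothermal: T stays 614 K; PV = const ⇒ V₂ = 19.4 L, P₂ = 714 kPa.
ΔU = 0 (ideal gas, T constant).
W = nRT ln(V₂/V₁) = 2.72×8.314×614×ln(0.217) = -21200 J.
Q = ΔU + W = -21200 J.
State after step 1: P = 714 kPa, V = 19.4 L, T = 614 K.
Step 2 — Isobaric: P stays 714 kPa; V/T = const ⇒ T₂ = 1280 K, V₂ = 40.5 L.
W = PΔV = 714×(40.5−19.4) kPa·L = 15100 J.
ΔU = nCvΔT = 2.72×20.8×(1280−614) = 37700 J.
Q = ΔU + W = nCpΔT = 52700 J.
Net over both steps: W = -6150 J, Q = 31500 J, ΔU = 37700 J.

31500 J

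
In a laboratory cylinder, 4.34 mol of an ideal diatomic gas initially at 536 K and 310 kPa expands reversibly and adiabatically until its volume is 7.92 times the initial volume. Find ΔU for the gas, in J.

-27200 J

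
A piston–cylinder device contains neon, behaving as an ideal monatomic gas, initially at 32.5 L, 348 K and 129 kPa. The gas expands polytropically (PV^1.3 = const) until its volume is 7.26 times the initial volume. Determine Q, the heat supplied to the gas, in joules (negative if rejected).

n = P₁V₁/(RT₁) = 129×32.5/(8.314×348) = 1.45 mol.
Polytropic n=1.3: T₂ = T₁(V₁/V₂)^(n−1) = 348×(0.138)^0.30 = 192 K; P₂ = P₁(V₁/V₂)^n = 9.80 kPa.
W = (P₁V₁−P₂V₂)/(n−1) = (129×32.5−9.80×236)/0.30 = 6260 J.
ΔU = nCvΔT = 1.45×12.5×(192−348) = -2820 J.
Q = ΔU + W = 3450 J.

3450 J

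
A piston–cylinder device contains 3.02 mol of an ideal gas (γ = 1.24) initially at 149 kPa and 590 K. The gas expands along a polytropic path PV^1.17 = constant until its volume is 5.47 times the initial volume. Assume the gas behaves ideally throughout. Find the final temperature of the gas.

442 K

V₁ = nRT₁/P₁ = 3.02×8.314×590/149 = 99.4 L.
Polytropic n=1.17: T₂ = T₁(V₁/V₂)^(n−1) = 590×(0.183)^0.17 = 442 K; P₂ = P₁(V₁/V₂)^n = 20.4 kPa.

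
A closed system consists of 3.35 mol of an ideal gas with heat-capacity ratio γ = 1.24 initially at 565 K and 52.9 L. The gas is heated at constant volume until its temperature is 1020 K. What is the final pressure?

537 kPa

P₁ = nRT₁/V₁ = 3.35×8.314×565/52.9 = 297 kPa.
Isochoric: V stays 52.9 L; P/T = const ⇒ T₂ = 1020 K, P₂ = 537 kPa.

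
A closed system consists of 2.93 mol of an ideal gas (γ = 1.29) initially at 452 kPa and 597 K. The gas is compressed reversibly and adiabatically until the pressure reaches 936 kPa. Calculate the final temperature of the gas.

V₁ = nRT₁/P₁ = 2.93×8.314×597/452 = 32.2 L.
Adiabatic: T₂/T₁ = (P₂/P₁)^((γ−1)/γ) ⇒ T₂ = 597×(2.07)^0.225 = 703 K; V₂ = 18.3 L.

703 K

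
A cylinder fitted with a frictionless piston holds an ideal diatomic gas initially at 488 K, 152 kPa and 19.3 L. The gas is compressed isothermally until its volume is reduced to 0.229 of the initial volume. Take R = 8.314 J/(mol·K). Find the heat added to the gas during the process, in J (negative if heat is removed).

-4320 J

n = P₁V₁/(RT₁) = 152×19.3/(8.314×488) = 0.723 mol.
Isothermal: T stays 488 K; PV = const ⇒ V₂ = 4.42 L, P₂ = 664 kPa.
ΔU = 0 (ideal gas, T constant).
W = nRT ln(V₂/V₁) = 0.723×8.314×488×ln(0.229) = -4320 J.
Q = ΔU + W = -4320 J.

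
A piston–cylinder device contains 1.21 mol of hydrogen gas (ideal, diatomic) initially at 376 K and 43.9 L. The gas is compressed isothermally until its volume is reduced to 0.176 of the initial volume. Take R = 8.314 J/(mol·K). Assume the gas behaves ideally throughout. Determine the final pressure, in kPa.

490 kPa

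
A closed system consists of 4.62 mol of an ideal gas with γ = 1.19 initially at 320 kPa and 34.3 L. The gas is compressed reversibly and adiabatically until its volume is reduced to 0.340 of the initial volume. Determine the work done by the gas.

-13100 J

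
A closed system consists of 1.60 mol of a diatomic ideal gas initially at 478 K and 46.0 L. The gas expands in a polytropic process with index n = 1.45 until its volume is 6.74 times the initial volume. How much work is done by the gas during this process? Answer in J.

P₁ = nRT₁/V₁ = 1.60×8.314×478/46.0 = 138 kPa.
Polytropic n=1.45: T₂ = T₁(V₁/V₂)^(n−1) = 478×(0.148)^0.45 = 203 K; P₂ = P₁(V₁/V₂)^n = 8.69 kPa.
W = (P₁V₁−P₂V₂)/(n−1) = (138×46.0−8.69×310)/0.45 = 8140 J.

8140 J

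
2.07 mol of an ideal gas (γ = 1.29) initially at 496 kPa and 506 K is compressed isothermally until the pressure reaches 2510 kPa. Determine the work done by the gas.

-14100 J

V₁ = nRT₁/P₁ = 2.07×8.314×506/496 = 17.6 L.
Isothermal: T stays 506 K; PV = const ⇒ V₂ = 3.47 L, P₂ = 2510 kPa.
W = nRT ln(V₂/V₁) = 2.07×8.314×506×ln(0.198) = -14100 J.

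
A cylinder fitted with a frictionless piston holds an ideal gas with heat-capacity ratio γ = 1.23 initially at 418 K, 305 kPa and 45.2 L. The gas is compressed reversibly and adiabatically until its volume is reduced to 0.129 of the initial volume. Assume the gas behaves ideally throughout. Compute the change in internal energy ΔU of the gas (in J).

36100 J

n = P₁V₁/(RT₁) = 305×45.2/(8.314×418) = 3.97 mol.
Adiabatic: TV^(γ−1) = const ⇒ T₂ = 418×(7.75)^0.230 = 669 K; PV^γ = const ⇒ P₂ = 3790 kPa.
For an ideal gas ΔU = nCvΔT with Cv = R/(γ−1) = 36.1 J/(mol·K).
ΔU = 3.97×36.1×(669−418) = 36100 J.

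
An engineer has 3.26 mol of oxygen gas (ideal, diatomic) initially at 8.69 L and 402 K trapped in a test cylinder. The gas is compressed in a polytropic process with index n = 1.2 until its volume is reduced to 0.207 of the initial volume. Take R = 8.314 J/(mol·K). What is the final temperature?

P₁ = nRT₁/V₁ = 3.26×8.314×402/8.69 = 1250 kPa.
Polytropic n=1.2: T₂ = T₁(V₁/V₂)^(n−1) = 402×(4.83)^0.20 = 551 K; P₂ = P₁(V₁/V₂)^n = 8300 kPa.

551 K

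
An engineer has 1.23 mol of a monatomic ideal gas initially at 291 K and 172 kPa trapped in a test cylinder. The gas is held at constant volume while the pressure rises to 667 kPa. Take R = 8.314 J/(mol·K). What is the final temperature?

V₁ = nRT₁/P₁ = 1.23×8.314×291/172 = 17.3 L.
Isochoric: V stays 17.3 L; P/T = const ⇒ T₂ = 1130 K, P₂ = 667 kPa.

1130 K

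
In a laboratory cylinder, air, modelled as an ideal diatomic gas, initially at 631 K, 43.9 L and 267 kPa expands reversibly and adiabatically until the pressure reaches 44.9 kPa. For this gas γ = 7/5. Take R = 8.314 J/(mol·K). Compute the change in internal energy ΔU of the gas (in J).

n = P₁V₁/(RT₁) = 267×43.9/(8.314×631) = 2.23 mol.
Adiabatic: T₂/T₁ = (P₂/P₁)^((γ−1)/γ) ⇒ T₂ = 631×(0.168)^0.286 = 379 K; V₂ = 157 L.
For an ideal gas ΔU = nCvΔT with Cv = (5/2)R = 20.8 J/(mol·K).
ΔU = 2.23×20.8×(379−631) = -11700 J.

-11700 J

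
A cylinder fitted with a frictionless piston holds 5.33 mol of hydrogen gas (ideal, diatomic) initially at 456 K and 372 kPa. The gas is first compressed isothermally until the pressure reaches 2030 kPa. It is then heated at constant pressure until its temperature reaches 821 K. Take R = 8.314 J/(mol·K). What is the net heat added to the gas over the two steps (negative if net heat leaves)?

V₁ = nRT₁/P₁ = 5.33×8.314×456/372 = 54.3 L.
Step 1 — Isothermal: T stays 456 K; PV = const ⇒ V₂ = 9.95 L, P₂ = 2030 kPa.
ΔU = 0 (ideal gas, T constant).
W = nRT ln(V₂/V₁) = 5.33×8.314×456×ln(0.183) = -34300 J.
Q = ΔU + W = -34300 J.
State after step 1: P = 2030 kPa, V = 9.95 L, T = 456 K.
Step 2 — Isobaric: P stays 2030 kPa; V/T = const ⇒ T₂ = 821 K, V₂ = 17.9 L.
W = PΔV = 2030×(17.9−9.95) kPa·L = 16200 J.
ΔU = nCvΔT = 5.33×20.8×(821−456) = 40400 J.
Q = ΔU + W = nCpΔT = 56600 J.
Net over both steps: W = -18100 J, Q = 22300 J, ΔU = 40400 J.

22300 J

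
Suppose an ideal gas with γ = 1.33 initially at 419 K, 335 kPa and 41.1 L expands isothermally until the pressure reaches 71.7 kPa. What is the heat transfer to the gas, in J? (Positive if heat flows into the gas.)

n = P₁V₁/(RT₁) = 335×41.1/(8.314×419) = 3.95 mol.
Isothermal: T stays 419 K; PV = const ⇒ V₂ = 192 L, P₂ = 71.7 kPa.
ΔU = 0 (ideal gas, T constant).
W = nRT ln(V₂/V₁) = 3.95×8.314×419×ln(4.67) = 21200 J.
Q = ΔU + W = 21200 J.

21200 J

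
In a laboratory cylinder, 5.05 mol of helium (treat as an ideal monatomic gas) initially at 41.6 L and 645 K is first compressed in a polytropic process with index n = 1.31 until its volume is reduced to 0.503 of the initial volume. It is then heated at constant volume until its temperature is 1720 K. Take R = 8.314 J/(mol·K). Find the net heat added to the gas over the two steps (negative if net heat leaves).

47000 J

P₁ = nRT₁/V₁ = 5.05×8.314×645/41.6 = 651 kPa.
Step 1 — Polytropic n=1.31: T₂ = T₁(V₁/V₂)^(n−1) = 645×(1.99)^0.31 = 798 K; P₂ = P₁(V₁/V₂)^n = 1600 kPa.
W = (P₁V₁−P₂V₂)/(n−1) = (651×41.6−1600×20.9)/0.31 = -20700 J.
ΔU = nCvΔT = 5.05×12.5×(798−645) = 9640 J.
Q = ΔU + W = -11100 J.
State after step 1: P = 1600 kPa, V = 20.9 L, T = 798 K.
Step 2 — Isochoric: V stays 20.9 L; P/T = const ⇒ T₂ = 1720 K, P₂ = 3450 kPa.
W = 0 (no volume change).
ΔU = nCvΔT = 5.05×12.5×(1720−798) = 58100 J.
Q = ΔU = 58100 J.
Net over both steps: W = -20700 J, Q = 47000 J, ΔU = 67700 J.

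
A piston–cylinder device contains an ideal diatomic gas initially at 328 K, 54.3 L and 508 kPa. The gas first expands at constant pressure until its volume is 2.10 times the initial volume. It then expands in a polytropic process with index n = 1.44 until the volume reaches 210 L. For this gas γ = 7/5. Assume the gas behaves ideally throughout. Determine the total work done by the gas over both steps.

n = P₁V₁/(RT₁) = 508×54.3/(8.314×328) = 10.1 mol.
Step 1 — Isobaric: P stays 508 kPa; V/T = const ⇒ T₂ = 689 K, V₂ = 114 L.
W = PΔV = 508×(114−54.3) kPa·L = 30300 J.
ΔU = nCvΔT = 10.1×20.8×(689−328) = 75900 J.
Q = ΔU + W = nCpΔT = 106000 J.
State after step 1: P = 508 kPa, V = 114 L, T = 689 K.
Step 2 — Polytropic n=1.44: T₂ = T₁(V₁/V₂)^(n−1) = 689×(0.543)^0.44 = 527 K; P₂ = P₁(V₁/V₂)^n = 211 kPa.
W = (P₁V₁−P₂V₂)/(n−1) = (508×114−211×210)/0.44 = 31000 J.
ΔU = nCvΔT = 10.1×20.8×(527−689) = -34100 J.
Q = ΔU + W = -3100 J.
Net over both steps: W = 61400 J, Q = 103000 J, ΔU = 41700 J.

61400 J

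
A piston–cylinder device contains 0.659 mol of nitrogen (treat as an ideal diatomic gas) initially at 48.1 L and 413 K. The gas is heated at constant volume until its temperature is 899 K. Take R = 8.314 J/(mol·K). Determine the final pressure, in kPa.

P₁ = nRT₁/V₁ = 0.659×8.314×413/48.1 = 47.0 kPa.
Isochoric: V stays 48.1 L; P/T = const ⇒ T₂ = 899 K, P₂ = 102 kPa.

102 kPa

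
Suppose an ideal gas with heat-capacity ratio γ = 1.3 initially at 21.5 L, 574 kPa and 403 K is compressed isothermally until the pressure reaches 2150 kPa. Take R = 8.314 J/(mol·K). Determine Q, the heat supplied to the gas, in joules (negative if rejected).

n = P₁V₁/(RT₁) = 574×21.5/(8.314×403) = 3.68 mol.
Isothermal: T stays 403 K; PV = const ⇒ V₂ = 5.74 L, P₂ = 2150 kPa.
ΔU = 0 (ideal gas, T constant).
W = nRT ln(V₂/V₁) = 3.68×8.314×403×ln(0.267) = -16300 J.
Q = ΔU + W = -16300 J.

-16300 J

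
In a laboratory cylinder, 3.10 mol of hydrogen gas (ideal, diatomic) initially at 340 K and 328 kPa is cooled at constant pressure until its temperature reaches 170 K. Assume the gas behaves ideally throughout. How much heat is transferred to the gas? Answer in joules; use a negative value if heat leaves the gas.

-15300 J

V₁ = nRT₁/P₁ = 3.10×8.314×340/328 = 26.7 L.
Isobaric: P stays 328 kPa; V/T = const ⇒ T₂ = 170 K, V₂ = 13.4 L.
W = PΔV = 328×(13.4−26.7) kPa·L = -4380 J.
ΔU = nCvΔT = 3.10×20.8×(170−340) = -11000 J.
Q = ΔU + W = nCpΔT = -15300 J.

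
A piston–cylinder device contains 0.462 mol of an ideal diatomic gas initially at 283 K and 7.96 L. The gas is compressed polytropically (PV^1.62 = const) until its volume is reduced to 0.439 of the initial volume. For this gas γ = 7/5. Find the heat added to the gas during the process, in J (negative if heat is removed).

642 J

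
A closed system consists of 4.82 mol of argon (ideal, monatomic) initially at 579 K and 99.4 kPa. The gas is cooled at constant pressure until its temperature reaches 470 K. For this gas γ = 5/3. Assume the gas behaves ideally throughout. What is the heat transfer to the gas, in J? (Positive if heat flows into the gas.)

-10900 J

V₁ = nRT₁/P₁ = 4.82×8.314×579/99.4 = 233 L.
Isobaric: P stays 99.4 kPa; V/T = const ⇒ T₂ = 470 K, V₂ = 189 L.
W = PΔV = 99.4×(189−233) kPa·L = -4370 J.
ΔU = nCvΔT = 4.82×12.5×(470−579) = -6550 J.
Q = ΔU + W = nCpΔT = -10900 J.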